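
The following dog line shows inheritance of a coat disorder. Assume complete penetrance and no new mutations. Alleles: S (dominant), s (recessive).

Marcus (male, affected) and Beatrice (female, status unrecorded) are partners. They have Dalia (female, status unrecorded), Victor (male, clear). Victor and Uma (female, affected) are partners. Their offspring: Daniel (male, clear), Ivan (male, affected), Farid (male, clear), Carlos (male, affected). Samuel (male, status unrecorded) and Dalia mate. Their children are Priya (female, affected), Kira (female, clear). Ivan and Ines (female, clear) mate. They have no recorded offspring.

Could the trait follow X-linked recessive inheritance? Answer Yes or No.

Under X-linked recessive, Daniel (clear, male) cannot arise from Victor (clear) × Uma (affected).

No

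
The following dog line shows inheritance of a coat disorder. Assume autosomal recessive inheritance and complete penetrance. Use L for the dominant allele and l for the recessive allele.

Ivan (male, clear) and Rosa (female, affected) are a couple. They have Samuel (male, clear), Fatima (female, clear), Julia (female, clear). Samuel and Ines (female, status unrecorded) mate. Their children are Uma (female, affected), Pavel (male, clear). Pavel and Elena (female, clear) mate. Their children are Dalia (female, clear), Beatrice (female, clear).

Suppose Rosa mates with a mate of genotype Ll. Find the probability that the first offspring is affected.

Rosa is affected, so Rosa is ll.
The cross gives 1/2 Ll : 1/2 ll, so P(offspring is affected) = 1/2.

1/2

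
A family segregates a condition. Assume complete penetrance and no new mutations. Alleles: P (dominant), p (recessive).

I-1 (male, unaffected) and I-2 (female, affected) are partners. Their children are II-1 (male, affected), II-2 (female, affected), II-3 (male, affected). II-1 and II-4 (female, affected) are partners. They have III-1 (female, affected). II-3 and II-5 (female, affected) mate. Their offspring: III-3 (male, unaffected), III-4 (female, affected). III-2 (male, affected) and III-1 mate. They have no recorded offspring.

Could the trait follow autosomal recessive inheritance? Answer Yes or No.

Under autosomal recessive, III-3 (unaffected, male) cannot arise from II-3 (affected) × II-5 (affected).

No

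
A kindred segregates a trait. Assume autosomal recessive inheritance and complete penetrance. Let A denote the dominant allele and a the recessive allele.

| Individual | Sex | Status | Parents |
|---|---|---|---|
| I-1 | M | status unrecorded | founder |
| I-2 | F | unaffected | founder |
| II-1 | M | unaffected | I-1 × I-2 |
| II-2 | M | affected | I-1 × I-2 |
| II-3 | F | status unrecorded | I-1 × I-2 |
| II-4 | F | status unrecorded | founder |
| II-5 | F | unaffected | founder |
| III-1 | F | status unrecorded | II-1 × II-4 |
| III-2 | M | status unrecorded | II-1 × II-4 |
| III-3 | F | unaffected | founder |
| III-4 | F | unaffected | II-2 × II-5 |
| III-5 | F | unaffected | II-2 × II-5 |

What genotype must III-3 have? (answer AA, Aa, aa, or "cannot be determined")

cannot be determined

III-3's phenotype allows AA or Aa, and no parent or child forces a single allele at both positions; consistent genotype assignments exist with III-3 as AA or Aa.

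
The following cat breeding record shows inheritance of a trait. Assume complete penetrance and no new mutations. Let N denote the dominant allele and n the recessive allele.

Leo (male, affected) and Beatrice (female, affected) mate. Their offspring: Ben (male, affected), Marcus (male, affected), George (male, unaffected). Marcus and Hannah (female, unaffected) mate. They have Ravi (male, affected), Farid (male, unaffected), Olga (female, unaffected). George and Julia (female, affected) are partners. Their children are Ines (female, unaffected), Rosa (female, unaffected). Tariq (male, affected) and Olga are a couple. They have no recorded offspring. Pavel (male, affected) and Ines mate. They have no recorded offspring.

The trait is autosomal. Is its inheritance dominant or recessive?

dominant

Leo and Beatrice are both affected yet have an unaffected child George. Under a recessive model two affected parents are homozygous and every child would be affected, so the trait cannot be recessive.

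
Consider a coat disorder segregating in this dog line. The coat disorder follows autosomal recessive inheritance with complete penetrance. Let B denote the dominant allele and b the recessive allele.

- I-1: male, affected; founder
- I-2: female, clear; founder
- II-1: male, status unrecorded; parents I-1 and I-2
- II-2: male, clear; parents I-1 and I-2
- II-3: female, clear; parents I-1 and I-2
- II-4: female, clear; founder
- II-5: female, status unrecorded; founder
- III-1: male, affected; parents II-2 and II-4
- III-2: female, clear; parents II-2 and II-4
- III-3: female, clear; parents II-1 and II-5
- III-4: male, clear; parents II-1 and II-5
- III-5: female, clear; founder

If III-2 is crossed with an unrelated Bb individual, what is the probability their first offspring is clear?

5/6

II-2 is clear so carries B and received b from I-1 (bb), so II-2 is Bb.
II-4 is clear so carries B and passed b to III-1 (bb), so II-4 is Bb.
III-2 is a clear offspring of II-2 (Bb) × II-4 (Bb), whose cross gives 1/4 BB : 1/2 Bb : 1/4 bb; conditioning on being clear, III-2 is BB with probability 1/3, Bb with probability 2/3.
Summing over parental genotype combinations, P(offspring is clear) = 1/3·1 + 2/3·3/4 = 5/6.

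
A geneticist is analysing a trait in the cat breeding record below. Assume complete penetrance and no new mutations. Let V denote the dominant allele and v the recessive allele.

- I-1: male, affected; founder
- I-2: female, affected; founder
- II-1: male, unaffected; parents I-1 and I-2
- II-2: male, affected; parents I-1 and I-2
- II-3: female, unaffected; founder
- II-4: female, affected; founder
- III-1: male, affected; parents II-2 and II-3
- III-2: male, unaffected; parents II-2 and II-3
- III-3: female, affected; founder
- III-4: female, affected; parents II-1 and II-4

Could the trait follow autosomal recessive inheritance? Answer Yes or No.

Under autosomal recessive, II-1 (unaffected, male) cannot arise from I-1 (affected) × I-2 (affected).

No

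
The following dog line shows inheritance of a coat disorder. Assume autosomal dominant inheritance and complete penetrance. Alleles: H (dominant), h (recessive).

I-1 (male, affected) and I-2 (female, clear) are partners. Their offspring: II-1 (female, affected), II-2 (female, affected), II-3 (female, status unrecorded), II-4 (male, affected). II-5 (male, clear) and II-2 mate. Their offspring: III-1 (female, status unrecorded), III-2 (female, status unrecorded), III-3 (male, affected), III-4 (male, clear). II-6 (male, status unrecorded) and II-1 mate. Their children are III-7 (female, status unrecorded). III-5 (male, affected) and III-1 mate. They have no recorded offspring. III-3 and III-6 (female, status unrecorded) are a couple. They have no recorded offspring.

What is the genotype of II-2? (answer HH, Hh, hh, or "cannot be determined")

Hh

From phenotype alone, II-2 is HH or Hh.
II-2 is affected so carries H and received h from I-2 (hh), so II-2 is Hh.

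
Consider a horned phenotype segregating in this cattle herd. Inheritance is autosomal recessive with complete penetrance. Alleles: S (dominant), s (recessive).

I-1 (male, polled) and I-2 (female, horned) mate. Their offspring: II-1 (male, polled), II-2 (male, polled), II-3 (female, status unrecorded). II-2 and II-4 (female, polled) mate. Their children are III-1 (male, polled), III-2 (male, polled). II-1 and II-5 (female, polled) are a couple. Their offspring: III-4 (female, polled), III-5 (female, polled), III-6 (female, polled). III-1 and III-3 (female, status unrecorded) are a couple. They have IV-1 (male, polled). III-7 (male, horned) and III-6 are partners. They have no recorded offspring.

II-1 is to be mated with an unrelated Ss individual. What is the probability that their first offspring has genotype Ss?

1/2

II-1 is polled so carries S and received s from I-2 (ss), so II-1 is Ss.
The cross gives 1/4 SS : 1/2 Ss : 1/4 ss, so P(offspring has genotype Ss) = 1/2.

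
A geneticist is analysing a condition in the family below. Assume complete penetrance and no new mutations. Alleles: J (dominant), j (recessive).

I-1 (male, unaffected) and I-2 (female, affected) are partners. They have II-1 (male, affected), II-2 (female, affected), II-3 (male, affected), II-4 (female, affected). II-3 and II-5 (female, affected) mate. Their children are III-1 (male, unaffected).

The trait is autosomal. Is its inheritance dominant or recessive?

II-3 and II-5 are both affected yet have an unaffected child III-1. Under a recessive model two affected parents are homozygous and every child would be affected, so the trait cannot be recessive.

dominant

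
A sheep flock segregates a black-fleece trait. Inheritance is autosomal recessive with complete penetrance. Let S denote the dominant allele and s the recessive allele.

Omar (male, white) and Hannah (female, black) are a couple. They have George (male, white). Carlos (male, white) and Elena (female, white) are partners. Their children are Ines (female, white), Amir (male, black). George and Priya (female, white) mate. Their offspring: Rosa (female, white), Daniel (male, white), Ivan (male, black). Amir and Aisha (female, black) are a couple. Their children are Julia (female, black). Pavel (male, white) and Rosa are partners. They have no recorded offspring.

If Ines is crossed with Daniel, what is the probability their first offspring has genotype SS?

Carlos is white so carries S and passed s to Amir (ss), so Carlos is Ss.
Elena is white so carries S and passed s to Amir (ss), so Elena is Ss.
Ines is a white offspring of Carlos (Ss) × Elena (Ss), whose cross gives 1/4 SS : 1/2 Ss : 1/4 ss; conditioning on being white, Ines is SS with probability 1/3, Ss with probability 2/3.
George is white so carries S and received s from Hannah (ss), so George is Ss.
Priya is white so carries S and passed s to Ivan (ss), so Priya is Ss.
Daniel is a white offspring of George (Ss) × Priya (Ss), whose cross gives 1/4 SS : 1/2 Ss : 1/4 ss; conditioning on being white, Daniel is SS with probability 1/3, Ss with probability 2/3.
Summing over parental genotype combinations, P(offspring has genotype SS) = 1/9·1 + 2/9·1/2 + 2/9·1/2 + 4/9·1/4 = 4/9.

4/9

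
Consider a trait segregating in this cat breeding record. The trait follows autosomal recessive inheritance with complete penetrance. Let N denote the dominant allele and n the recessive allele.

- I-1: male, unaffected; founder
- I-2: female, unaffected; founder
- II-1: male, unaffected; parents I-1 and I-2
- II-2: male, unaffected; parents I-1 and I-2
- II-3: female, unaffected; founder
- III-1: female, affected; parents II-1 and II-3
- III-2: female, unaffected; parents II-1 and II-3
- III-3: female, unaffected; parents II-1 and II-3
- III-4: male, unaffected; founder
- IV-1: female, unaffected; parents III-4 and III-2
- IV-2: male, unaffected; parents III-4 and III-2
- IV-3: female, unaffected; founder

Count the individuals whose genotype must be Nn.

2

Obligate heterozygotes: II-1 is unaffected so carries N and passed n to III-1 (nn), so II-1 is Nn; II-3 is unaffected so carries N and passed n to III-1 (nn), so II-3 is Nn.
Every other individual is either homozygous by phenotype or has at least one consistent homozygous assignment, so the count is 2.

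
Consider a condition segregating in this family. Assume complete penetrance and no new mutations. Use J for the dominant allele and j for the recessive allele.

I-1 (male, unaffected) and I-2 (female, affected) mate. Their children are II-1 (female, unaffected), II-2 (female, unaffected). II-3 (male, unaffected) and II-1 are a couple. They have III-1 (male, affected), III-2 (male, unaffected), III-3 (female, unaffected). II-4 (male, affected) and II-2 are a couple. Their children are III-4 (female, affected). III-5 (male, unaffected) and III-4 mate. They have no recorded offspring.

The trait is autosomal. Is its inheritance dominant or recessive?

recessive

II-3 and II-1 are both unaffected yet have an affected child III-1. Under dominance, an affected child requires at least one affected parent, so the trait cannot be dominant.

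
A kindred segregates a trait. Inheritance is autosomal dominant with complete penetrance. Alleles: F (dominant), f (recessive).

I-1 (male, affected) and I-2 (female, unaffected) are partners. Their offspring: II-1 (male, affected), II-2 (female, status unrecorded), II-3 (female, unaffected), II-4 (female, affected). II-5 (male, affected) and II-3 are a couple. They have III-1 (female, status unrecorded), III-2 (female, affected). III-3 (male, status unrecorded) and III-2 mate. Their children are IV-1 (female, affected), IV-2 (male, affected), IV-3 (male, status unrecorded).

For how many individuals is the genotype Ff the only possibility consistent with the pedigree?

Obligate heterozygotes: I-1 is affected so carries F and passed f to II-3 (ff), so I-1 is Ff; II-1 is affected so carries F and received f from I-2 (ff), so II-1 is Ff; II-4 is affected so carries F and received f from I-2 (ff), so II-4 is Ff; III-2 is affected so carries F and received f from II-3 (ff), so III-2 is Ff.
Every other individual is either homozygous by phenotype or has at least one consistent homozygous assignment, so the count is 4.

4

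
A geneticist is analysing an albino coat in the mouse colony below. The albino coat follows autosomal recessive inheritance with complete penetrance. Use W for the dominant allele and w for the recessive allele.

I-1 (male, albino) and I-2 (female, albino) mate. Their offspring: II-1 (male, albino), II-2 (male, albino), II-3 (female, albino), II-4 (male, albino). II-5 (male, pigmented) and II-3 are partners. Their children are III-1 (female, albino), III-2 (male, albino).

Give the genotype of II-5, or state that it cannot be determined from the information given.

Ww

From phenotype alone, II-5 is WW or Ww.
II-5 is pigmented so carries W and passed w to III-1 (ww), so II-5 is Ww.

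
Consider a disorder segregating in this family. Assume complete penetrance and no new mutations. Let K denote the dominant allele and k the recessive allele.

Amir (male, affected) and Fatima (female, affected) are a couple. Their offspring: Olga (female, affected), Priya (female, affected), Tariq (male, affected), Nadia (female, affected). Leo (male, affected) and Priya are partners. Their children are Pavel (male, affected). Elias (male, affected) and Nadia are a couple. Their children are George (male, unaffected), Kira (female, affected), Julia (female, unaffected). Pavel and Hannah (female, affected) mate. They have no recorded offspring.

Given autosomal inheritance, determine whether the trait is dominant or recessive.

dominant

Elias and Nadia are both affected yet have an unaffected child George. Under a recessive model two affected parents are homozygous and every child would be affected, so the trait cannot be recessive.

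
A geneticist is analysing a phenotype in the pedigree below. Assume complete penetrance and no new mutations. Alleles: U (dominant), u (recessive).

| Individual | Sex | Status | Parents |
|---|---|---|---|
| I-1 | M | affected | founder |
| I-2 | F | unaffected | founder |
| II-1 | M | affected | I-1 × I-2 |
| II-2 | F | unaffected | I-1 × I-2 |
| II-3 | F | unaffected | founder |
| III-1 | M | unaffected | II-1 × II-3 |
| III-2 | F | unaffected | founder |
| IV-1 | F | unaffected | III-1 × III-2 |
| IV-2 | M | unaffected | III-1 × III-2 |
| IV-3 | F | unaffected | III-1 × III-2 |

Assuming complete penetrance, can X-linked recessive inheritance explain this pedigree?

Yes

A consistent assignment under X-linked recessive exists: I-1 X^u Y, I-2 X^U X^u, II-1 X^u Y, II-2 X^U X^u, II-3 X^U X^U, III-1 X^U Y, III-2 X^U X^U, IV-1 X^U X^U, IV-2 X^U Y, IV-3 X^U X^U.
In this assignment every recorded phenotype matches its genotype and every non-founder's genotype is obtainable from its parents' genotypes, so the pedigree is consistent.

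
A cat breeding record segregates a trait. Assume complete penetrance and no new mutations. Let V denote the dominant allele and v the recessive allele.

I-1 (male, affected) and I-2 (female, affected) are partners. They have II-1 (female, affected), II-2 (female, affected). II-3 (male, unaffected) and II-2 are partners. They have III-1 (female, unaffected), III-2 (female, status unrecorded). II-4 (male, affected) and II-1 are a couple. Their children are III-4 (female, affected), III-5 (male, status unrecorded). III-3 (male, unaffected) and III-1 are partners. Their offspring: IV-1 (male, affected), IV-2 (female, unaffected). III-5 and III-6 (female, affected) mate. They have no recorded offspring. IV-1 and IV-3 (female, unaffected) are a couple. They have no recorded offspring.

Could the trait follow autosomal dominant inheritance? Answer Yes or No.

No

Under autosomal dominant, IV-1 (affected, male) cannot arise from III-3 (unaffected) × III-1 (unaffected).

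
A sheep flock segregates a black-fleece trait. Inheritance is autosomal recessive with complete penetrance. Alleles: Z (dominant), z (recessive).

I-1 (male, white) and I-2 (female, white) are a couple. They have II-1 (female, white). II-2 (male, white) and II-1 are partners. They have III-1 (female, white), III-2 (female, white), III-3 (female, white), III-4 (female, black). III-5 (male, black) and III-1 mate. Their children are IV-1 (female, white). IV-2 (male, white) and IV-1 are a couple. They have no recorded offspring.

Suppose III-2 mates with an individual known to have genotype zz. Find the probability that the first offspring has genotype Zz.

2/3

II-2 is white so carries Z and passed z to III-4 (zz), so II-2 is Zz.
II-1 is white so carries Z and passed z to III-4 (zz), so II-1 is Zz.
III-2 is a white offspring of II-2 (Zz) × II-1 (Zz), whose cross gives 1/4 ZZ : 1/2 Zz : 1/4 zz; conditioning on being white, III-2 is ZZ with probability 1/3, Zz with probability 2/3.
Summing over parental genotype combinations, P(offspring has genotype Zz) = 1/3·1 + 2/3·1/2 = 2/3.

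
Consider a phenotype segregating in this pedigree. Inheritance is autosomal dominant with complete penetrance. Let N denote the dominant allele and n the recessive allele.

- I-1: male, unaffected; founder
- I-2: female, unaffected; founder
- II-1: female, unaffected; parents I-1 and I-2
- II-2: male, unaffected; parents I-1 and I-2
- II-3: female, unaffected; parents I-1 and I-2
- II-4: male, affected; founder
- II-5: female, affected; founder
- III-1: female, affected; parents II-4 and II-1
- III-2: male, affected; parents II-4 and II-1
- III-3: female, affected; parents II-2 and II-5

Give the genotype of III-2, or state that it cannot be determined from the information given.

Nn

From phenotype alone, III-2 is NN or Nn.
III-2 is affected so carries N and received n from II-1 (nn), so III-2 is Nn.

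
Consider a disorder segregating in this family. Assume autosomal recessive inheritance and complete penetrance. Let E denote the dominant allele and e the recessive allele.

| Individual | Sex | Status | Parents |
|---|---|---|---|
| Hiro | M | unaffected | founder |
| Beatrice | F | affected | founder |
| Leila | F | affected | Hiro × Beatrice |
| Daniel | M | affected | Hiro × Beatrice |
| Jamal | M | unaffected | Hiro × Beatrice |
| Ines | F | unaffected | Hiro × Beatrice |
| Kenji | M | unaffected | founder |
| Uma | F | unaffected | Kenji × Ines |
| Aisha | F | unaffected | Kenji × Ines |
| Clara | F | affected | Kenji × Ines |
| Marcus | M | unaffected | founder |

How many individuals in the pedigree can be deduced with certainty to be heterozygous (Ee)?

Obligate heterozygotes: Hiro is unaffected so carries E and passed e to Leila (ee), so Hiro is Ee; Jamal is unaffected so carries E and received e from Beatrice (ee), so Jamal is Ee; Ines is unaffected so carries E and received e from Beatrice (ee), so Ines is Ee; Kenji is unaffected so carries E and passed e to Clara (ee), so Kenji is Ee.
Every other individual is either homozygous by phenotype or has at least one consistent homozygous assignment, so the count is 4.

4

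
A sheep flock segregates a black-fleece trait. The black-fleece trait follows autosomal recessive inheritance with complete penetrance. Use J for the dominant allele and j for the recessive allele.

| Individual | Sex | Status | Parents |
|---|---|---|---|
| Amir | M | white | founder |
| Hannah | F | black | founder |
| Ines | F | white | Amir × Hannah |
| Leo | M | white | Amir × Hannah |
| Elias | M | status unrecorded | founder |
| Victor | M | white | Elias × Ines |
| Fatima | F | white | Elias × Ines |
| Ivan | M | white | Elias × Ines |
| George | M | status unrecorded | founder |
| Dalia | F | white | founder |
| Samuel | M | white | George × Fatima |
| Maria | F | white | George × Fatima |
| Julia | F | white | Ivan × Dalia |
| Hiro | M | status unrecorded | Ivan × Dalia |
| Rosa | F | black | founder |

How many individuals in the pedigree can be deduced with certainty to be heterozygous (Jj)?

2

Obligate heterozygotes: Ines is white so carries J and received j from Hannah (jj), so Ines is Jj; Leo is white so carries J and received j from Hannah (jj), so Leo is Jj.
Every other individual is either homozygous by phenotype or has at least one consistent homozygous assignment, so the count is 2.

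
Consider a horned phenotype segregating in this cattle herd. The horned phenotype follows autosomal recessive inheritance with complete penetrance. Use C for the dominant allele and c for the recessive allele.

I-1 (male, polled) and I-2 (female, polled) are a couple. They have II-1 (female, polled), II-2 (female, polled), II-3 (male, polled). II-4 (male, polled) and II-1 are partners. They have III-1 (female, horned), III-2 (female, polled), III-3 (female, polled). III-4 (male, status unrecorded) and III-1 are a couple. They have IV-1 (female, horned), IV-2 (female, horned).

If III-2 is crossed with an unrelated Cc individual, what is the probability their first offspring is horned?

1/6

II-4 is polled so carries C and passed c to III-1 (cc), so II-4 is Cc.
II-1 is polled so carries C and passed c to III-1 (cc), so II-1 is Cc.
III-2 is a polled offspring of II-4 (Cc) × II-1 (Cc), whose cross gives 1/4 CC : 1/2 Cc : 1/4 cc; conditioning on being polled, III-2 is CC with probability 1/3, Cc with probability 2/3.
Summing over parental genotype combinations, P(offspring is horned) = 2/3·1/4 = 1/6.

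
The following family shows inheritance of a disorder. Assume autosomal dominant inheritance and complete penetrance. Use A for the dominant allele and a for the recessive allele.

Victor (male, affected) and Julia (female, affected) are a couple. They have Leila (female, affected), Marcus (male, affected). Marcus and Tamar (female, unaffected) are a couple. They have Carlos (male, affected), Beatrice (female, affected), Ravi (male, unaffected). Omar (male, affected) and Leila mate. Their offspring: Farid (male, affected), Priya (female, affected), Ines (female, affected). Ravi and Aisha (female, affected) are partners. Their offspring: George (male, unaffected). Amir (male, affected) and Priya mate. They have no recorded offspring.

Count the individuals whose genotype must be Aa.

4

Obligate heterozygotes: Marcus is affected so carries A and passed a to Ravi (aa), so Marcus is Aa; Carlos is affected so carries A and received a from Tamar (aa), so Carlos is Aa; Beatrice is affected so carries A and received a from Tamar (aa), so Beatrice is Aa; Aisha is affected so carries A and passed a to George (aa), so Aisha is Aa.
Every other individual is either homozygous by phenotype or has at least one consistent homozygous assignment, so the count is 4.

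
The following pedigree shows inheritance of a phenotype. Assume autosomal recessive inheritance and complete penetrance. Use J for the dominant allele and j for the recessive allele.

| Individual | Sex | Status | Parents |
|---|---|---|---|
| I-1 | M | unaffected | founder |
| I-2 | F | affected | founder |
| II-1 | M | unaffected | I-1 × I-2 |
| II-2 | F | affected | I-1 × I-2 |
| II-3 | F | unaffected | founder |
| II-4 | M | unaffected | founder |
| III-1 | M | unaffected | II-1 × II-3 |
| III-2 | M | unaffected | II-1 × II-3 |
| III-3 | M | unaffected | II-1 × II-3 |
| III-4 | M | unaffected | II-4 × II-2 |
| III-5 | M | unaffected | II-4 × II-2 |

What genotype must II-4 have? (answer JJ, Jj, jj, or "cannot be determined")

II-4's phenotype allows JJ or Jj, and no parent or child forces a single allele at both positions; consistent genotype assignments exist with II-4 as JJ or Jj.

cannot be determined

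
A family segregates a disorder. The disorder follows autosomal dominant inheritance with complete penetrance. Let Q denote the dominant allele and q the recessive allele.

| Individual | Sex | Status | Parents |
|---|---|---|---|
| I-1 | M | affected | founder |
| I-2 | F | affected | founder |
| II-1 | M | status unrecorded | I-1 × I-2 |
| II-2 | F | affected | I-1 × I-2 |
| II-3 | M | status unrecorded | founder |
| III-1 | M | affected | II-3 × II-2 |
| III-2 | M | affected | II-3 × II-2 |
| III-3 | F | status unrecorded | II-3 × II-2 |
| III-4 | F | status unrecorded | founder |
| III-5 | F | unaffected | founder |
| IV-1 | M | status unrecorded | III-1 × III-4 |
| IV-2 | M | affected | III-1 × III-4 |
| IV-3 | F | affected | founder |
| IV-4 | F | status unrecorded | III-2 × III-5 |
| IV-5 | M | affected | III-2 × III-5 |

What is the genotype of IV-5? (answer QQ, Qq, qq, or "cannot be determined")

From phenotype alone, IV-5 is QQ or Qq.
IV-5 is affected so carries Q and received q from III-5 (qq), so IV-5 is Qq.

Qq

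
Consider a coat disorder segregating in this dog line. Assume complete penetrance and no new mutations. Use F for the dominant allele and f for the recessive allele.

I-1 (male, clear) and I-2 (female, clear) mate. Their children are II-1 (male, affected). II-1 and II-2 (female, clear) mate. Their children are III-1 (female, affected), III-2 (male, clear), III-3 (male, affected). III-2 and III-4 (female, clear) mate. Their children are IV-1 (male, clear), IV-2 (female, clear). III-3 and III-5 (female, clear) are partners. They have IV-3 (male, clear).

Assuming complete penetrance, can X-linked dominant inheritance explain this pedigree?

No

Under X-linked dominant, II-1 (affected, male) cannot arise from I-1 (clear) × I-2 (clear).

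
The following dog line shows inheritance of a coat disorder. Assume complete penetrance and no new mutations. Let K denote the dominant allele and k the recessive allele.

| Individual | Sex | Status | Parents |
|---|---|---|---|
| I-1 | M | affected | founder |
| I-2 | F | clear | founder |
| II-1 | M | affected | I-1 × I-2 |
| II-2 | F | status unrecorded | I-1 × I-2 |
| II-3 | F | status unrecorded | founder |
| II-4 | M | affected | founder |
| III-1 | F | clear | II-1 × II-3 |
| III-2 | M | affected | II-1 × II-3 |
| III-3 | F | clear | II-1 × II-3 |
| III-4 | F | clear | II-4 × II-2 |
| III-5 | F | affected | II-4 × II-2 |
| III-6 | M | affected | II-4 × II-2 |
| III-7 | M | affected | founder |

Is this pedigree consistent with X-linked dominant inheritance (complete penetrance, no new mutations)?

No

Under X-linked dominant, II-1 (affected, male) cannot arise from I-1 (affected) × I-2 (clear).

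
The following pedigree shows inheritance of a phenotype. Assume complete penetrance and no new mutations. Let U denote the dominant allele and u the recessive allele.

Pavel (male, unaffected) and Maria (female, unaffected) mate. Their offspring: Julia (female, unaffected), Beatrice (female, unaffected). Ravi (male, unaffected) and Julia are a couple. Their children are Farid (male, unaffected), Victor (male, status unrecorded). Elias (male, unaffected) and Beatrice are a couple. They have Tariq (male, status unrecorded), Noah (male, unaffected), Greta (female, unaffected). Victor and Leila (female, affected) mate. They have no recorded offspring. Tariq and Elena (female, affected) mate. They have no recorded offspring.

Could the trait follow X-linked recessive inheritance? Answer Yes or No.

Yes

A consistent assignment under X-linked recessive exists: Pavel X^U Y, Maria X^U X^U, Julia X^U X^U, Beatrice X^U X^U, Ravi X^U Y, Elias X^U Y, Farid X^U Y, Victor X^U Y, Leila X^u X^u, Tariq X^U Y, Noah X^U Y, Greta X^U X^U, Elena X^u X^u.
In this assignment every recorded phenotype matches its genotype and every non-founder's genotype is obtainable from its parents' genotypes, so the pedigree is consistent.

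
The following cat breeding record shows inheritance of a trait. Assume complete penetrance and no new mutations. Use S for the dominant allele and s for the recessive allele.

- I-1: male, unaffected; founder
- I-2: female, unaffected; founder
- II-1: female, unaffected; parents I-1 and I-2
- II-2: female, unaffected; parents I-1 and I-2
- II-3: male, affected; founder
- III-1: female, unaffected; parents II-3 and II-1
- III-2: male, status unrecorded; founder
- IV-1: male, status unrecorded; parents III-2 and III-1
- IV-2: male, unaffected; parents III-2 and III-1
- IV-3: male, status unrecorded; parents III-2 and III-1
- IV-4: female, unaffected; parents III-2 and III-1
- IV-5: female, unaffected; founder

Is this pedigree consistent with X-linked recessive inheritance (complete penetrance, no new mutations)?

A consistent assignment under X-linked recessive exists: I-1 X^S Y, I-2 X^S X^S, II-1 X^S X^S, II-2 X^S X^S, II-3 X^s Y, III-1 X^S X^s, III-2 X^S Y, IV-1 X^S Y, IV-2 X^S Y, IV-3 X^S Y, IV-4 X^S X^S, IV-5 X^S X^S.
In this assignment every recorded phenotype matches its genotype and every non-founder's genotype is obtainable from its parents' genotypes, so the pedigree is consistent.

Yes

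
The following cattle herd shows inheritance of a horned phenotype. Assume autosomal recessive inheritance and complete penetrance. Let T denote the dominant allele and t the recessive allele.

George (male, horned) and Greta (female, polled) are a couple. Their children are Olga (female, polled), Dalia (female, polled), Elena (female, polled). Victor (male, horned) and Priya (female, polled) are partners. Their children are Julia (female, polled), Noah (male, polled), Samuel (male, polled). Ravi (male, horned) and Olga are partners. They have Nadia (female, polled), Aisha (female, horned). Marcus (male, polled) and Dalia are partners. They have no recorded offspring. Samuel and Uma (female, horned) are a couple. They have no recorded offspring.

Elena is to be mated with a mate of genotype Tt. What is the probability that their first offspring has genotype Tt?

Elena is polled so carries T and received t from George (tt), so Elena is Tt.
The cross gives 1/4 TT : 1/2 Tt : 1/4 tt, so P(offspring has genotype Tt) = 1/2.

1/2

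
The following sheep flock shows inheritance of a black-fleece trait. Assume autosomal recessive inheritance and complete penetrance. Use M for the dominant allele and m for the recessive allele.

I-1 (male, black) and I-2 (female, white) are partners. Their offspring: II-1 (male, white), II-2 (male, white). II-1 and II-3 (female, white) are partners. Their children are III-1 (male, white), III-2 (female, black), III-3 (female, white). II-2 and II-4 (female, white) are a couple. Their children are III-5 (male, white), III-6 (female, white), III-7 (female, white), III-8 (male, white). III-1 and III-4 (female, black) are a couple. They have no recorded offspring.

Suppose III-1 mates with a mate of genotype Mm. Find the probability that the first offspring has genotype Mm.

II-1 is white so carries M and received m from I-1 (mm), so II-1 is Mm.
II-3 is white so carries M and passed m to III-2 (mm), so II-3 is Mm.
III-1 is a white offspring of II-1 (Mm) × II-3 (Mm), whose cross gives 1/4 MM : 1/2 Mm : 1/4 mm; conditioning on being white, III-1 is MM with probability 1/3, Mm with probability 2/3.
Summing over parental genotype combinations, P(offspring has genotype Mm) = 1/3·1/2 + 2/3·1/2 = 1/2.

1/2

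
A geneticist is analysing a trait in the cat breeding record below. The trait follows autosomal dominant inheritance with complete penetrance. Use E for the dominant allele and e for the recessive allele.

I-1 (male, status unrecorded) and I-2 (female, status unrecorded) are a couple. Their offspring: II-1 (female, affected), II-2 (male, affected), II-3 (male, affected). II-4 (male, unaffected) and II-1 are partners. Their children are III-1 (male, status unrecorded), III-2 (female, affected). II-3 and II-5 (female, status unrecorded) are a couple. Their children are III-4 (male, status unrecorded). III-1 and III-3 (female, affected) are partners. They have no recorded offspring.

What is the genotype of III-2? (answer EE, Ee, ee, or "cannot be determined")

From phenotype alone, III-2 is EE or Ee.
III-2 is affected so carries E and received e from II-4 (ee), so III-2 is Ee.

Ee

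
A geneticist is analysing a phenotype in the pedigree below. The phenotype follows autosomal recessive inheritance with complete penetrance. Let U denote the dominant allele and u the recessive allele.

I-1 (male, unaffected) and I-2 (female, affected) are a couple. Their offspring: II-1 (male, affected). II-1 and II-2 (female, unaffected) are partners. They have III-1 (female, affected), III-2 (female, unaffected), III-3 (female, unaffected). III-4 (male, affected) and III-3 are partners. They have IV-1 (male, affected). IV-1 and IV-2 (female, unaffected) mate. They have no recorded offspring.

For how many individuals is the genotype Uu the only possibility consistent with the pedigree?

Obligate heterozygotes: I-1 is unaffected so carries U and passed u to II-1 (uu), so I-1 is Uu; II-2 is unaffected so carries U and passed u to III-1 (uu), so II-2 is Uu; III-2 is unaffected so carries U and received u from II-1 (uu), so III-2 is Uu; III-3 is unaffected so carries U and received u from II-1 (uu), so III-3 is Uu.
Every other individual is either homozygous by phenotype or has at least one consistent homozygous assignment, so the count is 4.

4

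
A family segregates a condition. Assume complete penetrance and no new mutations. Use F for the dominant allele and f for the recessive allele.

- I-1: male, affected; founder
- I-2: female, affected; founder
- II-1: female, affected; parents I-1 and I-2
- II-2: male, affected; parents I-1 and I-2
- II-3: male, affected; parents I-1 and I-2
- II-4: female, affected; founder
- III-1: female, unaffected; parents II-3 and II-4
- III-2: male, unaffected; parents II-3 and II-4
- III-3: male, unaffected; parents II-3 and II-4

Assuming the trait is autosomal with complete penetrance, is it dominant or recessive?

II-3 and II-4 are both affected yet have an unaffected child III-1. Under a recessive model two affected parents are homozygous and every child would be affected, so the trait cannot be recessive.

dominant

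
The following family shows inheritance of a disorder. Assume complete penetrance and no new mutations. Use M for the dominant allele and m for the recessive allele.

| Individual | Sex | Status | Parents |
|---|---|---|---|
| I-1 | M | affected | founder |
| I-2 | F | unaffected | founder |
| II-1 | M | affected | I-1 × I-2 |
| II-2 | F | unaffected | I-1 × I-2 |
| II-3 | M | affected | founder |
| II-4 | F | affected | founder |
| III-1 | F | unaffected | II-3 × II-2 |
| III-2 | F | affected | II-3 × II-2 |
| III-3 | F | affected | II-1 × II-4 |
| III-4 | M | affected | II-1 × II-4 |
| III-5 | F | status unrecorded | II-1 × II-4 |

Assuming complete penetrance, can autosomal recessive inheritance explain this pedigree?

A consistent assignment under autosomal recessive exists: I-1 mm, I-2 Mm, II-1 mm, II-2 Mm, II-3 mm, II-4 mm, III-1 Mm, III-2 mm, III-3 mm, III-4 mm, III-5 mm.
In this assignment every recorded phenotype matches its genotype and every non-founder's genotype is obtainable from its parents' genotypes, so the pedigree is consistent.

Yes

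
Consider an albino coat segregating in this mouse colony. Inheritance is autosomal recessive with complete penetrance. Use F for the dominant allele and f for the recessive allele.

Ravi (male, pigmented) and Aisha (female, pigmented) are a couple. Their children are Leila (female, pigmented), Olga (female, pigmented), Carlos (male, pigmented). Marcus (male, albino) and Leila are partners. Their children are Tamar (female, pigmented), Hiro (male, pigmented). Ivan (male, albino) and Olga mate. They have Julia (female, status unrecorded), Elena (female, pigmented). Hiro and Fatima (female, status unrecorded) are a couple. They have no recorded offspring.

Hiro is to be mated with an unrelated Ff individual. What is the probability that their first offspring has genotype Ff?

1/2

Hiro is pigmented so carries F and received f from Marcus (ff), so Hiro is Ff.
The cross gives 1/4 FF : 1/2 Ff : 1/4 ff, so P(offspring has genotype Ff) = 1/2.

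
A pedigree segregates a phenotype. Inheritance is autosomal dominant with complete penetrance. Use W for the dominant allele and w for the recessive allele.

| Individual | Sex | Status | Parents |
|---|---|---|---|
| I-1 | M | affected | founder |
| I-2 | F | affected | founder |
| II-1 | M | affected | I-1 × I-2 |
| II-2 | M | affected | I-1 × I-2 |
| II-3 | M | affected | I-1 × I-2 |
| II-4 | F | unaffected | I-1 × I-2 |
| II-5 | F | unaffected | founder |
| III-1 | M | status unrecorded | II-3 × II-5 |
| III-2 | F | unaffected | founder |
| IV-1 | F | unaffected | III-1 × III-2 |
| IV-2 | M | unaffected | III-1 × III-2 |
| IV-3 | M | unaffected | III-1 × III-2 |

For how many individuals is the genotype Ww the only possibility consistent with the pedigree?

Obligate heterozygotes: I-1 is affected so carries W and passed w to II-4 (ww), so I-1 is Ww; I-2 is affected so carries W and passed w to II-4 (ww), so I-2 is Ww.
Every other individual is either homozygous by phenotype or has at least one consistent homozygous assignment, so the count is 2.

2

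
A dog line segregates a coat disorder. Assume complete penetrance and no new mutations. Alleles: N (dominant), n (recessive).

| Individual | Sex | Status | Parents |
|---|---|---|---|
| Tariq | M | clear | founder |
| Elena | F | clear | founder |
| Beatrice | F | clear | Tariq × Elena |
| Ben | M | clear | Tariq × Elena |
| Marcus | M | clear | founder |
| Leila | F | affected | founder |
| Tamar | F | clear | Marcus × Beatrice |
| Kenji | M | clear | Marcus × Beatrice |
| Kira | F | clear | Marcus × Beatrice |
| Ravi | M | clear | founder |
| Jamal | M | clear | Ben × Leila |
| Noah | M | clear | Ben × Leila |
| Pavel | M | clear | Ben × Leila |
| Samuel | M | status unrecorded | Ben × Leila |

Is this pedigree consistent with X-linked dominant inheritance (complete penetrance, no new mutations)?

A consistent assignment under X-linked dominant exists: Tariq X^n Y, Elena X^n X^n, Beatrice X^n X^n, Ben X^n Y, Marcus X^n Y, Leila X^N X^n, Tamar X^n X^n, Kenji X^n Y, Kira X^n X^n, Ravi X^n Y, Jamal X^n Y, Noah X^n Y, Pavel X^n Y, Samuel X^N Y.
In this assignment every recorded phenotype matches its genotype and every non-founder's genotype is obtainable from its parents' genotypes, so the pedigree is consistent.

Yes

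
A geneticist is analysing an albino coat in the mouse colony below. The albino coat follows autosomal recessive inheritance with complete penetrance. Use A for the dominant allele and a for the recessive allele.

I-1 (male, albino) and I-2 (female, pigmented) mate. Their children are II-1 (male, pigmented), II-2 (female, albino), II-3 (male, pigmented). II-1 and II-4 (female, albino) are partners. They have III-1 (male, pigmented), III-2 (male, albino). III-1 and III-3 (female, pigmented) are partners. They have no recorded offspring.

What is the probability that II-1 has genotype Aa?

1

II-1 is pigmented so carries A and received a from I-1 (aa), so II-1 is Aa, giving P(Aa) = 1.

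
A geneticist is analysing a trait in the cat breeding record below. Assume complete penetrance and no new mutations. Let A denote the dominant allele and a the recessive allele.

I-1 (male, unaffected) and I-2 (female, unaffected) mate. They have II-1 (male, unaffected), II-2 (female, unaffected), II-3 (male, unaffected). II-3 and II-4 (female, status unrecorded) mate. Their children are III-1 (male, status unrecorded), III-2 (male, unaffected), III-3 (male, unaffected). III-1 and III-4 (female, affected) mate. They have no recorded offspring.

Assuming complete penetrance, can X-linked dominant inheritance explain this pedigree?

A consistent assignment under X-linked dominant exists: I-1 X^a Y, I-2 X^a X^a, II-1 X^a Y, II-2 X^a X^a, II-3 X^a Y, II-4 X^A X^a, III-1 X^A Y, III-2 X^a Y, III-3 X^a Y, III-4 X^A X^A.
In this assignment every recorded phenotype matches its genotype and every non-founder's genotype is obtainable from its parents' genotypes, so the pedigree is consistent.

Yes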